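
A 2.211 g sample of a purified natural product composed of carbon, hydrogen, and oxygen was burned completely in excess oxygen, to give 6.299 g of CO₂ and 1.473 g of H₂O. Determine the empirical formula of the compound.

C7H8O

mol C = 6.299 g CO₂ ÷ 44.009 g/mol = 0.14313 mol
mol H = 2 × 1.473 g H₂O ÷ 18.015 g/mol = 0.16353 mol
mass O = 2.211 − (1.7191 + 0.16484) = 0.32703 g → mol O = 0.32703 ÷ 15.999 = 0.020441 mol
Divide by the smallest (0.020441 mol): C 7.002, H 8.000, O 1.000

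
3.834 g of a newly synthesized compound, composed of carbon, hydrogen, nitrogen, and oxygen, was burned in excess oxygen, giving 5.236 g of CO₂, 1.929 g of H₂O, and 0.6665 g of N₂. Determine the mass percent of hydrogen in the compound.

mol C = 5.236 g CO₂ ÷ 44.009 g/mol = 0.11898 mol
mol H = 2 × 1.929 g H₂O ÷ 18.015 g/mol = 0.21415 mol
mol N = 2 × 0.6665 g N₂ ÷ 28.014 g/mol = 0.047583 mol
mass O = 3.834 − (1.4290 + 0.21587 + 0.66650) = 1.5226 g → mol O = 1.5226 ÷ 15.999 = 0.095169 mol
mass % H = 0.21587 g ÷ 3.834 g × 100%

5.63%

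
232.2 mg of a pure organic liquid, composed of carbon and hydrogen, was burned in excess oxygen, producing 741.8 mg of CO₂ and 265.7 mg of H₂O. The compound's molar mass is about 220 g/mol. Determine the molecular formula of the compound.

mol C = 0.7418 g CO₂ ÷ 44.009 g/mol = 0.016856 mol
mol H = 2 × 0.2657 g H₂O ÷ 18.015 g/mol = 0.029498 mol
Divide by the smallest (0.016856 mol): C 1.000, H 1.750
Multiplying each by 4 gives whole numbers: C 4.00, H 7.00
Empirical formula: C4H7
Empirical-formula mass = 55.10 g/mol; 220 ÷ 55.10 ≈ 4, so the molecular formula is C16H28.

C16H28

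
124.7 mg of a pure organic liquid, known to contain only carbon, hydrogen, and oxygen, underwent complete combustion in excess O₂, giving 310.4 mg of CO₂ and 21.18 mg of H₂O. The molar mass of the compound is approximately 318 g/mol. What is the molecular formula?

C18H6O6

mol C = 0.3104 g CO₂ ÷ 44.009 g/mol = 0.0070531 mol
mol H = 2 × 0.02118 g H₂O ÷ 18.015 g/mol = 0.0023514 mol
mass O = 0.1247 − (0.084715 + 0.0023702) = 0.037615 g → mol O = 0.037615 ÷ 15.999 = 0.0023511 mol
Divide by the smallest (0.0023511 mol): C 3.000, H 1.000, O 1.000
Empirical formula: C3HO
Empirical-formula mass = 53.04 g/mol; 318 ÷ 53.04 ≈ 6, so the molecular formula is C18H6O6.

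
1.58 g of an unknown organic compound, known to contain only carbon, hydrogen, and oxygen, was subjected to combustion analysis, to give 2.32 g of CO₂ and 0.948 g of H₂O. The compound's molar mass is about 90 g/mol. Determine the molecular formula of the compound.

C3H6O3

mol C = 2.32 g CO₂ ÷ 44.009 g/mol = 0.05272 mol
mol H = 2 × 0.948 g H₂O ÷ 18.015 g/mol = 0.1052 mol
mass O = 1.58 − (0.6332 + 0.1061) = 0.8407 g → mol O = 0.8407 ÷ 15.999 = 0.05255 mol
Divide by the smallest (0.05255 mol): C 1.003, H 2.003, O 1.000
Empirical formula: CH2O
Empirical-formula mass = 30.03 g/mol; 90 ÷ 30.03 ≈ 3, so the molecular formula is C3H6O3.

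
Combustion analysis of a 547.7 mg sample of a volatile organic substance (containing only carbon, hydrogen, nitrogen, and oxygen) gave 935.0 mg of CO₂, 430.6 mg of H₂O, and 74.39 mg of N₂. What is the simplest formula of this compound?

C4H9NO2

mol C = 0.9350 g CO₂ ÷ 44.009 g/mol = 0.021246 mol
mol H = 2 × 0.4306 g H₂O ÷ 18.015 g/mol = 0.047805 mol
mol N = 2 × 0.07439 g N₂ ÷ 28.014 g/mol = 0.0053109 mol
mass O = 0.5477 − (0.25518 + 0.048187 + 0.074390) = 0.16994 g → mol O = 0.16994 ÷ 15.999 = 0.010622 mol
Divide by the smallest (0.0053109 mol): C 4.000, H 9.001, N 1.000, O 2.000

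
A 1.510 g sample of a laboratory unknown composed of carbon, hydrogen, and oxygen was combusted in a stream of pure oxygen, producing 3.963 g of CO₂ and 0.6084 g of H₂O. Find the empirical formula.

mol C = 3.963 g CO₂ ÷ 44.009 g/mol = 0.090050 mol
mol H = 2 × 0.6084 g H₂O ÷ 18.015 g/mol = 0.067544 mol
mass O = 1.510 − (1.0816 + 0.068084) = 0.36033 g → mol O = 0.36033 ÷ 15.999 = 0.022522 mol
Divide by the smallest (0.022522 mol): C 3.998, H 2.999, O 1.000

C4H3O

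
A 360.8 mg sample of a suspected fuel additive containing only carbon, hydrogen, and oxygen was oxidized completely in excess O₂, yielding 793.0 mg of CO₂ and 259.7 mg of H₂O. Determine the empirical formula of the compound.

mol C = 0.7930 g CO₂ ÷ 44.009 g/mol = 0.018019 mol
mol H = 2 × 0.2597 g H₂O ÷ 18.015 g/mol = 0.028832 mol
mass O = 0.3608 − (0.21643 + 0.029062) = 0.11531 g → mol O = 0.11531 ÷ 15.999 = 0.0072074 mol
Divide by the smallest (0.0072074 mol): C 2.500, H 4.000, O 1.000
Multiplying each by 2 gives whole numbers: C 5.00, H 8.00, O 2.00

C5H8O2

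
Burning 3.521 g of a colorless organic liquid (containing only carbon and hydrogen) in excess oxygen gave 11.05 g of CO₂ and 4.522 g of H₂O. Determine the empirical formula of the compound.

mol C = 11.05 g CO₂ ÷ 44.009 g/mol = 0.25109 mol
mol H = 2 × 4.522 g H₂O ÷ 18.015 g/mol = 0.50203 mol
Divide by the smallest (0.25109 mol): C 1.000, H 1.999

CH2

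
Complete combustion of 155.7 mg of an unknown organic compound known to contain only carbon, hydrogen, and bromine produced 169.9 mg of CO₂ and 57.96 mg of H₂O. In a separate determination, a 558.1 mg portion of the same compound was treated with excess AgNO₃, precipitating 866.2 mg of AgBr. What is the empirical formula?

C3H5Br

mol C = 0.1699 g CO₂ ÷ 44.009 g/mol = 0.0038606 mol
mol H = 2 × 0.05796 g H₂O ÷ 18.015 g/mol = 0.0064346 mol
From the AgBr data: mol Br per gram of compound = (0.8662 ÷ 187.772) ÷ 0.5581 = 0.0082656 mol/g, so in the 0.1557 g combustion sample mol Br = 0.0012870 mol
Divide by the smallest (0.0012870 mol): C 3.000, H 5.000, Br 1.000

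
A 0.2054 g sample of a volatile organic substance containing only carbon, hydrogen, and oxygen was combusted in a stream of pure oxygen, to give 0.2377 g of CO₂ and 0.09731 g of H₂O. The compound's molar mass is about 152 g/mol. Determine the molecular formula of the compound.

C4H8O6

mol C = 0.2377 g CO₂ ÷ 44.009 g/mol = 0.0054012 mol
mol H = 2 × 0.09731 g H₂O ÷ 18.015 g/mol = 0.010803 mol
mass O = 0.2054 − (0.064873 + 0.010890) = 0.12964 g → mol O = 0.12964 ÷ 15.999 = 0.0081028 mol
Divide by the smallest (0.0054012 mol): C 1.000, H 2.000, O 1.500
Multiplying each by 2 gives whole numbers: C 2.00, H 4.00, O 3.00
Empirical formula: C2H4O3
Empirical-formula mass = 76.05 g/mol; 152 ÷ 76.05 ≈ 2, so the molecular formula is C4H8O6.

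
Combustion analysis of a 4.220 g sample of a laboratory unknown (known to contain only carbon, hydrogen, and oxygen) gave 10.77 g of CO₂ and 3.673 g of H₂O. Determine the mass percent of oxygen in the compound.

20.61%

mol C = 10.77 g CO₂ ÷ 44.009 g/mol = 0.24472 mol
mol H = 2 × 3.673 g H₂O ÷ 18.015 g/mol = 0.40777 mol
mass O = 4.220 − (2.9394 + 0.41103) = 0.86960 g → mol O = 0.86960 ÷ 15.999 = 0.054354 mol
mass % O = 0.86960 g ÷ 4.220 g × 100%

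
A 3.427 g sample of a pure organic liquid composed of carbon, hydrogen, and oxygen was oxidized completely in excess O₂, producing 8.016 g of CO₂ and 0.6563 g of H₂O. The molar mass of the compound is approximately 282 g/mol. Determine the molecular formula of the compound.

C15H6O6

mol C = 8.016 g CO₂ ÷ 44.009 g/mol = 0.18214 mol
mol H = 2 × 0.6563 g H₂O ÷ 18.015 g/mol = 0.072862 mol
mass O = 3.427 − (2.1877 + 0.073444) = 1.1658 g → mol O = 1.1658 ÷ 15.999 = 0.072868 mol
Divide by the smallest (0.072862 mol): C 2.500, H 1.000, O 1.000
Multiplying each by 2 gives whole numbers: C 5.00, H 2.00, O 2.00
Empirical formula: C5H2O2
Empirical-formula mass = 94.07 g/mol; 282 ÷ 94.07 ≈ 3, so the molecular formula is C15H6O6.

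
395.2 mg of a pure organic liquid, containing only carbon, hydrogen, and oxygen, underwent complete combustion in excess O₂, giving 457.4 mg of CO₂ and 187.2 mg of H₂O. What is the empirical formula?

mol C = 0.4574 g CO₂ ÷ 44.009 g/mol = 0.010393 mol
mol H = 2 × 0.1872 g H₂O ÷ 18.015 g/mol = 0.020783 mol
mass O = 0.3952 − (0.12483 + 0.020949) = 0.24942 g → mol O = 0.24942 ÷ 15.999 = 0.015590 mol
Divide by the smallest (0.010393 mol): C 1.000, H 2.000, O 1.500
Multiplying each by 2 gives whole numbers: C 2.00, H 4.00, O 3.00

C2H4O3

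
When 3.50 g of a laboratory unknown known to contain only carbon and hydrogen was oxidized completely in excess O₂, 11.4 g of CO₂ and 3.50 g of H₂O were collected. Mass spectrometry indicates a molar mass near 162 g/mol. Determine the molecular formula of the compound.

mol C = 11.4 g CO₂ ÷ 44.009 g/mol = 0.2590 mol
mol H = 2 × 3.50 g H₂O ÷ 18.015 g/mol = 0.3886 mol
Divide by the smallest (0.2590 mol): C 1.000, H 1.500
Multiplying each by 2 gives whole numbers: C 2.00, H 3.00
Empirical formula: C2H3
Empirical-formula mass = 27.05 g/mol; 162 ÷ 27.05 ≈ 6, so the molecular formula is C12H18.

C12H18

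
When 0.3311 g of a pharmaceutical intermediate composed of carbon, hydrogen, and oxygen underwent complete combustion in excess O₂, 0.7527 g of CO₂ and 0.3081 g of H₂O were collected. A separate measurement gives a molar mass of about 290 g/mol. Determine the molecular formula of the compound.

C15H30O5

mol C = 0.7527 g CO₂ ÷ 44.009 g/mol = 0.017103 mol
mol H = 2 × 0.3081 g H₂O ÷ 18.015 g/mol = 0.034205 mol
mass O = 0.3311 − (0.20543 + 0.034478) = 0.091194 g → mol O = 0.091194 ÷ 15.999 = 0.0057000 mol
Divide by the smallest (0.0057000 mol): C 3.001, H 6.001, O 1.000
Empirical formula: C3H6O
Empirical-formula mass = 58.08 g/mol; 290 ÷ 58.08 ≈ 5, so the molecular formula is C15H30O5.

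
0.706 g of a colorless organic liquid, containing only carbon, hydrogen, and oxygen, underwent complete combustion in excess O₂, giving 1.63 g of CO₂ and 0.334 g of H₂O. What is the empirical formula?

C8H8O3

mol C = 1.63 g CO₂ ÷ 44.009 g/mol = 0.03704 mol
mol H = 2 × 0.334 g H₂O ÷ 18.015 g/mol = 0.03708 mol
mass O = 0.706 − (0.4449 + 0.03738) = 0.2238 g → mol O = 0.2238 ÷ 15.999 = 0.01399 mol
Divide by the smallest (0.01399 mol): C 2.648, H 2.651, O 1.000
Multiplying each by 3 gives whole numbers: C 7.94, H 7.95, O 3.00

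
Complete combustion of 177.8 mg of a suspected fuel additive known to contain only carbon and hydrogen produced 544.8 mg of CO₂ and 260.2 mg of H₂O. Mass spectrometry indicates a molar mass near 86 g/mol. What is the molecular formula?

C6H14

mol C = 0.5448 g CO₂ ÷ 44.009 g/mol = 0.012379 mol
mol H = 2 × 0.2602 g H₂O ÷ 18.015 g/mol = 0.028887 mol
Divide by the smallest (0.012379 mol): C 1.000, H 2.333
Multiplying each by 3 gives whole numbers: C 3.00, H 7.00
Empirical formula: C3H7
Empirical-formula mass = 43.09 g/mol; 86 ÷ 43.09 ≈ 2, so the molecular formula is C6H14.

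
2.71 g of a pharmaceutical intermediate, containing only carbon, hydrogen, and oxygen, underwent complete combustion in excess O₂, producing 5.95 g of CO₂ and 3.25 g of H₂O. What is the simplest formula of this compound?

mol C = 5.95 g CO₂ ÷ 44.009 g/mol = 0.1352 mol
mol H = 2 × 3.25 g H₂O ÷ 18.015 g/mol = 0.3608 mol
mass O = 2.71 − (1.624 + 0.3637) = 0.7224 g → mol O = 0.7224 ÷ 15.999 = 0.04515 mol
Divide by the smallest (0.04515 mol): C 2.994, H 7.991, O 1.000

C3H8O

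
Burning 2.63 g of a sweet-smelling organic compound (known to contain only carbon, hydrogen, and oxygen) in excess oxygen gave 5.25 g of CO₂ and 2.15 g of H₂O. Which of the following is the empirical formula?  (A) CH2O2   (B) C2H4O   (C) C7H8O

(B) C2H4O

mol C = 5.25 g CO₂ ÷ 44.009 g/mol = 0.1193 mol
mol H = 2 × 2.15 g H₂O ÷ 18.015 g/mol = 0.2387 mol
mass O = 2.63 − (1.433 + 0.2406) = 0.9566 g → mol O = 0.9566 ÷ 15.999 = 0.05979 mol
Divide by the smallest (0.05979 mol): C 1.995, H 3.992, O 1.000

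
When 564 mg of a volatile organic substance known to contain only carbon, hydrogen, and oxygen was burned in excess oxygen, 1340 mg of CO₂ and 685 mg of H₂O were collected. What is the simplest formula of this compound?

C4H10O

mol C = 1.34 g CO₂ ÷ 44.009 g/mol = 0.03045 mol
mol H = 2 × 0.685 g H₂O ÷ 18.015 g/mol = 0.07605 mol
mass O = 0.564 − (0.3657 + 0.07666) = 0.1216 g → mol O = 0.1216 ÷ 15.999 = 0.007602 mol
Divide by the smallest (0.007602 mol): C 4.005, H 10.003, O 1.000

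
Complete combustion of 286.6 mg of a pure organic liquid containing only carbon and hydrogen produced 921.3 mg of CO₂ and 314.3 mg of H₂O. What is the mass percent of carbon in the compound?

87.73%

mol C = 0.9213 g CO₂ ÷ 44.009 g/mol = 0.020934 mol
mol H = 2 × 0.3143 g H₂O ÷ 18.015 g/mol = 0.034893 mol
mass % C = 0.25144 g ÷ 0.2866 g × 100%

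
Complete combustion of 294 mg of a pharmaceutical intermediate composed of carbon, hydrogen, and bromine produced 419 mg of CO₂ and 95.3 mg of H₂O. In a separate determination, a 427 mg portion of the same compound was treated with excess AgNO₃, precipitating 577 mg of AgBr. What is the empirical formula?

mol C = 0.419 g CO₂ ÷ 44.009 g/mol = 0.009521 mol
mol H = 2 × 0.0953 g H₂O ÷ 18.015 g/mol = 0.01058 mol
From the AgBr data: mol Br per gram of compound = (0.577 ÷ 187.772) ÷ 0.427 = 0.007196 mol/g, so in the 0.294 g combustion sample mol Br = 0.002116 mol
Divide by the smallest (0.002116 mol): C 4.500, H 5.001, Br 1.000
Multiplying each by 2 gives whole numbers: C 9.00, H 10.00, Br 2.00

C9H10Br2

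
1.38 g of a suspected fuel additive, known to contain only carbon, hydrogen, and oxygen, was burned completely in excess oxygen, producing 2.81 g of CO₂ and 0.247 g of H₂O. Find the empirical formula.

mol C = 2.81 g CO₂ ÷ 44.009 g/mol = 0.06385 mol
mol H = 2 × 0.247 g H₂O ÷ 18.015 g/mol = 0.02742 mol
mass O = 1.38 − (0.7669 + 0.02764) = 0.5854 g → mol O = 0.5854 ÷ 15.999 = 0.03659 mol
Divide by the smallest (0.02742 mol): C 2.328, H 1.000, O 1.334
Multiplying each by 3 gives whole numbers: C 6.99, H 3.00, O 4.00

C7H3O4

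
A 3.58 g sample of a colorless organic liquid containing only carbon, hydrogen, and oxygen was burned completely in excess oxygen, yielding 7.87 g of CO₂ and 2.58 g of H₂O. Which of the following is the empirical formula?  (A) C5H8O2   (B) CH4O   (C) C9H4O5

mol C = 7.87 g CO₂ ÷ 44.009 g/mol = 0.1788 mol
mol H = 2 × 2.58 g H₂O ÷ 18.015 g/mol = 0.2864 mol
mass O = 3.58 − (2.148 + 0.2887) = 1.143 g → mol O = 1.143 ÷ 15.999 = 0.07147 mol
Divide by the smallest (0.07147 mol): C 2.502, H 4.008, O 1.000
Multiplying each by 2 gives whole numbers: C 5.00, H 8.02, O 2.00

(A) C5H8O2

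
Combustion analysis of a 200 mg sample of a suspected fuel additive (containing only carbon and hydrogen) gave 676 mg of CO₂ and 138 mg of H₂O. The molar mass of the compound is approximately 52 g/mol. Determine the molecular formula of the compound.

C4H4

mol C = 0.676 g CO₂ ÷ 44.009 g/mol = 0.01536 mol
mol H = 2 × 0.138 g H₂O ÷ 18.015 g/mol = 0.01532 mol
Divide by the smallest (0.01532 mol): C 1.003, H 1.000
Empirical formula: CH
Empirical-formula mass = 13.02 g/mol; 52 ÷ 13.02 ≈ 4, so the molecular formula is C4H4.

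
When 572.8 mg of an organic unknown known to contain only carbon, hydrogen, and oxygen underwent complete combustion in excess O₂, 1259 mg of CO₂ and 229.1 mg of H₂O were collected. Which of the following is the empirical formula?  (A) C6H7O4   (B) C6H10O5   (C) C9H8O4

(C) C9H8O4

mol C = 1.259 g CO₂ ÷ 44.009 g/mol = 0.028608 mol
mol H = 2 × 0.2291 g H₂O ÷ 18.015 g/mol = 0.025434 mol
mass O = 0.5728 − (0.34361 + 0.025638) = 0.20355 g → mol O = 0.20355 ÷ 15.999 = 0.012723 mol
Divide by the smallest (0.012723 mol): C 2.249, H 1.999, O 1.000
Multiplying each by 4 gives whole numbers: C 8.99, H 8.00, O 4.00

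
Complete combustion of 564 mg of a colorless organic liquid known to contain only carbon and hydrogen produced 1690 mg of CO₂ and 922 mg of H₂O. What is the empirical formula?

mol C = 1.69 g CO₂ ÷ 44.009 g/mol = 0.03840 mol
mol H = 2 × 0.922 g H₂O ÷ 18.015 g/mol = 0.1024 mol
Divide by the smallest (0.03840 mol): C 1.000, H 2.666
Multiplying each by 3 gives whole numbers: C 3.00, H 8.00

C3H8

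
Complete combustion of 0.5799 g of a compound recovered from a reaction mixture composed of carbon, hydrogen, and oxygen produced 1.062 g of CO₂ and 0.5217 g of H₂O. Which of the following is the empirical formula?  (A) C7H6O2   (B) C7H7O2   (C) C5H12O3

(C) C5H12O3

mol C = 1.062 g CO₂ ÷ 44.009 g/mol = 0.024131 mol
mol H = 2 × 0.5217 g H₂O ÷ 18.015 g/mol = 0.057918 mol
mass O = 0.5799 − (0.28984 + 0.058382) = 0.23168 g → mol O = 0.23168 ÷ 15.999 = 0.014481 mol
Divide by the smallest (0.014481 mol): C 1.666, H 4.000, O 1.000
Multiplying each by 3 gives whole numbers: C 5.00, H 12.00, O 3.00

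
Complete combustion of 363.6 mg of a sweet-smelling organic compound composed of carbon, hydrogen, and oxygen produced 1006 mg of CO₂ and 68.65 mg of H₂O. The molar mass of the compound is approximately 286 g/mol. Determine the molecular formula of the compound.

C18H6O4

mol C = 1.006 g CO₂ ÷ 44.009 g/mol = 0.022859 mol
mol H = 2 × 0.06865 g H₂O ÷ 18.015 g/mol = 0.0076214 mol
mass O = 0.3636 − (0.27456 + 0.0076824) = 0.081359 g → mol O = 0.081359 ÷ 15.999 = 0.0050852 mol
Divide by the smallest (0.0050852 mol): C 4.495, H 1.499, O 1.000
Multiplying each by 2 gives whole numbers: C 8.99, H 3.00, O 2.00
Empirical formula: C9H3O2
Empirical-formula mass = 143.12 g/mol; 286 ÷ 143.12 ≈ 2, so the molecular formula is C18H6O4.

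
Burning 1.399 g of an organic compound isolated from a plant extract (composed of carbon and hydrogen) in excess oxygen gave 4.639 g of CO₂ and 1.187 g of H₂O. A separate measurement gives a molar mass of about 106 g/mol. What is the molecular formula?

C8H10

mol C = 4.639 g CO₂ ÷ 44.009 g/mol = 0.10541 mol
mol H = 2 × 1.187 g H₂O ÷ 18.015 g/mol = 0.13178 mol
Divide by the smallest (0.10541 mol): C 1.000, H 1.250
Multiplying each by 4 gives whole numbers: C 4.00, H 5.00
Empirical formula: C4H5
Empirical-formula mass = 53.08 g/mol; 106 ÷ 53.08 ≈ 2, so the molecular formula is C8H10.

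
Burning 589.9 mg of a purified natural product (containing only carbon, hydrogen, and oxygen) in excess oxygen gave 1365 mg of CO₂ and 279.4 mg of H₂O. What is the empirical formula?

C8H8O3

mol C = 1.365 g CO₂ ÷ 44.009 g/mol = 0.031016 mol
mol H = 2 × 0.2794 g H₂O ÷ 18.015 g/mol = 0.031019 mol
mass O = 0.5899 − (0.37254 + 0.031267) = 0.18610 g → mol O = 0.18610 ÷ 15.999 = 0.011632 mol
Divide by the smallest (0.011632 mol): C 2.667, H 2.667, O 1.000
Multiplying each by 3 gives whole numbers: C 8.00, H 8.00, O 3.00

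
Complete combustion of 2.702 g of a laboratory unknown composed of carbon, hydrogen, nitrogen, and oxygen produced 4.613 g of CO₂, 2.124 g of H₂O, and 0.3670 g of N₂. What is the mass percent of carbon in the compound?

mol C = 4.613 g CO₂ ÷ 44.009 g/mol = 0.10482 mol
mol H = 2 × 2.124 g H₂O ÷ 18.015 g/mol = 0.23580 mol
mol N = 2 × 0.3670 g N₂ ÷ 28.014 g/mol = 0.026201 mol
mass O = 2.702 − (1.2590 + 0.23769 + 0.36700) = 0.83832 g → mol O = 0.83832 ÷ 15.999 = 0.052398 mol
mass % C = 1.2590 g ÷ 2.702 g × 100%

46.59%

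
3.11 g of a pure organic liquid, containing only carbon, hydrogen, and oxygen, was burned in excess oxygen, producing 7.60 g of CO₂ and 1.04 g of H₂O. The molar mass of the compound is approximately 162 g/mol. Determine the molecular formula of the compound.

C9H6O3

mol C = 7.60 g CO₂ ÷ 44.009 g/mol = 0.1727 mol
mol H = 2 × 1.04 g H₂O ÷ 18.015 g/mol = 0.1155 mol
mass O = 3.11 − (2.074 + 0.1164) = 0.9194 g → mol O = 0.9194 ÷ 15.999 = 0.05747 mol
Divide by the smallest (0.05747 mol): C 3.005, H 2.009, O 1.000
Empirical formula: C3H2O
Empirical-formula mass = 54.05 g/mol; 162 ÷ 54.05 ≈ 3, so the molecular formula is C9H6O3.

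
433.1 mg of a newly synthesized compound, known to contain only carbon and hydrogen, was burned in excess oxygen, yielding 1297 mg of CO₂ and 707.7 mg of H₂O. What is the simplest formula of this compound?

mol C = 1.297 g CO₂ ÷ 44.009 g/mol = 0.029471 mol
mol H = 2 × 0.7077 g H₂O ÷ 18.015 g/mol = 0.078568 mol
Divide by the smallest (0.029471 mol): C 1.000, H 2.666
Multiplying each by 3 gives whole numbers: C 3.00, H 8.00

C3H8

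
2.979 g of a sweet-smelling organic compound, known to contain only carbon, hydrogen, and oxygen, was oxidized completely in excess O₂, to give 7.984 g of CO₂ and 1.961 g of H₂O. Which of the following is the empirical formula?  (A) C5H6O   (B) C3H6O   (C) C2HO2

(A) C5H6O

mol C = 7.984 g CO₂ ÷ 44.009 g/mol = 0.18142 mol
mol H = 2 × 1.961 g H₂O ÷ 18.015 g/mol = 0.21771 mol
mass O = 2.979 − (2.1790 + 0.21945) = 0.58055 g → mol O = 0.58055 ÷ 15.999 = 0.036286 mol
Divide by the smallest (0.036286 mol): C 5.000, H 6.000, O 1.000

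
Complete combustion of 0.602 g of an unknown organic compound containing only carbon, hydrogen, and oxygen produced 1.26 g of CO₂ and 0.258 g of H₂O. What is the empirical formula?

C2H2O

mol C = 1.26 g CO₂ ÷ 44.009 g/mol = 0.02863 mol
mol H = 2 × 0.258 g H₂O ÷ 18.015 g/mol = 0.02864 mol
mass O = 0.602 − (0.3439 + 0.02887) = 0.2292 g → mol O = 0.2292 ÷ 15.999 = 0.01433 mol
Divide by the smallest (0.01433 mol): C 1.998, H 1.999, O 1.000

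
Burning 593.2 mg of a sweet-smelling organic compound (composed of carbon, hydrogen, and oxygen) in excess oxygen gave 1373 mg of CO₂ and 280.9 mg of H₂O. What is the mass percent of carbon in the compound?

mol C = 1.373 g CO₂ ÷ 44.009 g/mol = 0.031198 mol
mol H = 2 × 0.2809 g H₂O ÷ 18.015 g/mol = 0.031185 mol
mass O = 0.5932 − (0.37472 + 0.031435) = 0.18704 g → mol O = 0.18704 ÷ 15.999 = 0.011691 mol
mass % C = 0.37472 g ÷ 0.5932 g × 100%

63.17%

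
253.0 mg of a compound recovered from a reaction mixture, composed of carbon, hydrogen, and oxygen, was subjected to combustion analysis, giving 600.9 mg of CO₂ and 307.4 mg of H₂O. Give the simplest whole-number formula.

mol C = 0.6009 g CO₂ ÷ 44.009 g/mol = 0.013654 mol
mol H = 2 × 0.3074 g H₂O ÷ 18.015 g/mol = 0.034127 mol
mass O = 0.2530 − (0.16400 + 0.034400) = 0.054601 g → mol O = 0.054601 ÷ 15.999 = 0.0034128 mol
Divide by the smallest (0.0034128 mol): C 4.001, H 10.000, O 1.000

C4H10O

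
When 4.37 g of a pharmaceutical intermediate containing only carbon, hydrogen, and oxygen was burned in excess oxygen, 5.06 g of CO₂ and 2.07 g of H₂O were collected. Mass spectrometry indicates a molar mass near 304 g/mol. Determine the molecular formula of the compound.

mol C = 5.06 g CO₂ ÷ 44.009 g/mol = 0.1150 mol
mol H = 2 × 2.07 g H₂O ÷ 18.015 g/mol = 0.2298 mol
mass O = 4.37 − (1.381 + 0.2316) = 2.757 g → mol O = 2.757 ÷ 15.999 = 0.1723 mol
Divide by the smallest (0.1150 mol): C 1.000, H 1.999, O 1.499
Multiplying each by 2 gives whole numbers: C 2.00, H 4.00, O 3.00
Empirical formula: C2H4O3
Empirical-formula mass = 76.05 g/mol; 304 ÷ 76.05 ≈ 4, so the molecular formula is C8H16O12.

C8H16O12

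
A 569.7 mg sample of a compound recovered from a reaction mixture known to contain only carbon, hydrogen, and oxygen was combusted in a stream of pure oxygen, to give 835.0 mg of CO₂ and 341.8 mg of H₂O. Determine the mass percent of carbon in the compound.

mol C = 0.8350 g CO₂ ÷ 44.009 g/mol = 0.018973 mol
mol H = 2 × 0.3418 g H₂O ÷ 18.015 g/mol = 0.037946 mol
mass O = 0.5697 − (0.22789 + 0.038250) = 0.30356 g → mol O = 0.30356 ÷ 15.999 = 0.018974 mol
mass % C = 0.22789 g ÷ 0.5697 g × 100%

40.00%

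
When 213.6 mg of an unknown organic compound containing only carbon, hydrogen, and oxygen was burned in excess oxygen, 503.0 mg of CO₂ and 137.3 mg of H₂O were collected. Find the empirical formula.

mol C = 0.5030 g CO₂ ÷ 44.009 g/mol = 0.011429 mol
mol H = 2 × 0.1373 g H₂O ÷ 18.015 g/mol = 0.015243 mol
mass O = 0.2136 − (0.13728 + 0.015365) = 0.060956 g → mol O = 0.060956 ÷ 15.999 = 0.0038100 mol
Divide by the smallest (0.0038100 mol): C 3.000, H 4.001, O 1.000

C3H4O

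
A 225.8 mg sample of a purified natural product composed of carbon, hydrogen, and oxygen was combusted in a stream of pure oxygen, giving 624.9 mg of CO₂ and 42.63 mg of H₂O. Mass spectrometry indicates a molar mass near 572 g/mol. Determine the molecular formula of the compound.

C36H12O8

mol C = 0.6249 g CO₂ ÷ 44.009 g/mol = 0.014199 mol
mol H = 2 × 0.04263 g H₂O ÷ 18.015 g/mol = 0.0047327 mol
mass O = 0.2258 − (0.17055 + 0.0047706) = 0.050481 g → mol O = 0.050481 ÷ 15.999 = 0.0031552 mol
Divide by the smallest (0.0031552 mol): C 4.500, H 1.500, O 1.000
Multiplying each by 2 gives whole numbers: C 9.00, H 3.00, O 2.00
Empirical formula: C9H3O2
Empirical-formula mass = 143.12 g/mol; 572 ÷ 143.12 ≈ 4, so the molecular formula is C36H12O8.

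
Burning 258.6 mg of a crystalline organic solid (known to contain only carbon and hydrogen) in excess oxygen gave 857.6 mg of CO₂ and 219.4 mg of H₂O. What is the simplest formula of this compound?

C4H5

mol C = 0.8576 g CO₂ ÷ 44.009 g/mol = 0.019487 mol
mol H = 2 × 0.2194 g H₂O ÷ 18.015 g/mol = 0.024357 mol
Divide by the smallest (0.019487 mol): C 1.000, H 1.250
Multiplying each by 4 gives whole numbers: C 4.00, H 5.00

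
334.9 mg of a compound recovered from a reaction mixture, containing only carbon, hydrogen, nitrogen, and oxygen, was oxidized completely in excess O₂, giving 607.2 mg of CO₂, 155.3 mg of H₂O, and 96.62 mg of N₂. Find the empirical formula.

mol C = 0.6072 g CO₂ ÷ 44.009 g/mol = 0.013797 mol
mol H = 2 × 0.1553 g H₂O ÷ 18.015 g/mol = 0.017241 mol
mol N = 2 × 0.09662 g N₂ ÷ 28.014 g/mol = 0.0068980 mol
mass O = 0.3349 − (0.16572 + 0.017379 + 0.096620) = 0.055183 g → mol O = 0.055183 ÷ 15.999 = 0.0034492 mol
Divide by the smallest (0.0034492 mol): C 4.000, H 4.999, N 2.000, O 1.000

C4H5N2O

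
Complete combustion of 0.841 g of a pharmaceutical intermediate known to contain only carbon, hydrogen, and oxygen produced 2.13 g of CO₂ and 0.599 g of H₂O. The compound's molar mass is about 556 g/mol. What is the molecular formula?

mol C = 2.13 g CO₂ ÷ 44.009 g/mol = 0.04840 mol
mol H = 2 × 0.599 g H₂O ÷ 18.015 g/mol = 0.06650 mol
mass O = 0.841 − (0.5813 + 0.06703) = 0.1926 g → mol O = 0.1926 ÷ 15.999 = 0.01204 mol
Divide by the smallest (0.01204 mol): C 4.020, H 5.523, O 1.000
Multiplying each by 2 gives whole numbers: C 8.04, H 11.05, O 2.00
Empirical formula: C8H11O2
Empirical-formula mass = 139.17 g/mol; 556 ÷ 139.17 ≈ 4, so the molecular formula is C32H44O8.

C32H44O8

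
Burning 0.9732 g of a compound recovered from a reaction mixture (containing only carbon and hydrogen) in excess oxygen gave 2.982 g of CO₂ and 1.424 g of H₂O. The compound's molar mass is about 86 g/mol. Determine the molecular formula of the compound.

mol C = 2.982 g CO₂ ÷ 44.009 g/mol = 0.067759 mol
mol H = 2 × 1.424 g H₂O ÷ 18.015 g/mol = 0.15809 mol
Divide by the smallest (0.067759 mol): C 1.000, H 2.333
Multiplying each by 3 gives whole numbers: C 3.00, H 7.00
Empirical formula: C3H7
Empirical-formula mass = 43.09 g/mol; 86 ÷ 43.09 ≈ 2, so the molecular formula is C6H14.

C6H14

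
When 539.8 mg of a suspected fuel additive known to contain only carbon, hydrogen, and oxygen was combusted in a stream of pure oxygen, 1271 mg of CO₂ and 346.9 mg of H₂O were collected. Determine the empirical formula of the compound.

mol C = 1.271 g CO₂ ÷ 44.009 g/mol = 0.028880 mol
mol H = 2 × 0.3469 g H₂O ÷ 18.015 g/mol = 0.038512 mol
mass O = 0.5398 − (0.34688 + 0.038820) = 0.15410 g → mol O = 0.15410 ÷ 15.999 = 0.0096316 mol
Divide by the smallest (0.0096316 mol): C 2.999, H 3.999, O 1.000

C3H4O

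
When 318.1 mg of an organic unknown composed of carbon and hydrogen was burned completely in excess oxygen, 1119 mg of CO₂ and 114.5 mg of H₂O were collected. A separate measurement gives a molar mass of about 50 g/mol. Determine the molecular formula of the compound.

mol C = 1.119 g CO₂ ÷ 44.009 g/mol = 0.025427 mol
mol H = 2 × 0.1145 g H₂O ÷ 18.015 g/mol = 0.012712 mol
Divide by the smallest (0.012712 mol): C 2.000, H 1.000
Empirical formula: C2H
Empirical-formula mass = 25.03 g/mol; 50 ÷ 25.03 ≈ 2, so the molecular formula is C4H2.

C4H2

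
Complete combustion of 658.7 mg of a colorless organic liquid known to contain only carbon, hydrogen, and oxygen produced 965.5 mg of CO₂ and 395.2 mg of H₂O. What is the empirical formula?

CH2O

mol C = 0.9655 g CO₂ ÷ 44.009 g/mol = 0.021939 mol
mol H = 2 × 0.3952 g H₂O ÷ 18.015 g/mol = 0.043875 mol
mass O = 0.6587 − (0.26351 + 0.044226) = 0.35097 g → mol O = 0.35097 ÷ 15.999 = 0.021937 mol
Divide by the smallest (0.021937 mol): C 1.000, H 2.000, O 1.000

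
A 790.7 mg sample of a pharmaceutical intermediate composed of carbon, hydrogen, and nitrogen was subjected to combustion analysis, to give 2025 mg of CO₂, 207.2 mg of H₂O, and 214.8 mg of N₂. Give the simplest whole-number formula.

C6H3N2

mol C = 2.025 g CO₂ ÷ 44.009 g/mol = 0.046013 mol
mol H = 2 × 0.2072 g H₂O ÷ 18.015 g/mol = 0.023003 mol
mol N = 2 × 0.2148 g N₂ ÷ 28.014 g/mol = 0.015335 mol
Divide by the smallest (0.015335 mol): C 3.001, H 1.500, N 1.000
Multiplying each by 2 gives whole numbers: C 6.00, H 3.00, N 2.00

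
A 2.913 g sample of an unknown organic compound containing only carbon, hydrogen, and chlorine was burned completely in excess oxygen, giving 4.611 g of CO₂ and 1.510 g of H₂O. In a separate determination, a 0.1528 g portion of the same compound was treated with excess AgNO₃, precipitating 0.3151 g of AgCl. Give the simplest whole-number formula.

mol C = 4.611 g CO₂ ÷ 44.009 g/mol = 0.10477 mol
mol H = 2 × 1.510 g H₂O ÷ 18.015 g/mol = 0.16764 mol
From the AgCl data: mol Cl per gram of compound = (0.3151 ÷ 143.318) ÷ 0.1528 = 0.014389 mol/g, so in the 2.913 g combustion sample mol Cl = 0.041915 mol
Divide by the smallest (0.041915 mol): C 2.500, H 4.000, Cl 1.000
Multiplying each by 2 gives whole numbers: C 5.00, H 8.00, Cl 2.00

C5H8Cl2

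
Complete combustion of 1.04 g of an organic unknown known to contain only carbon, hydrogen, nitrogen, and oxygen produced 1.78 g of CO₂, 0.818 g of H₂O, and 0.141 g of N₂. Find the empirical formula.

C4H9NO2

mol C = 1.78 g CO₂ ÷ 44.009 g/mol = 0.04045 mol
mol H = 2 × 0.818 g H₂O ÷ 18.015 g/mol = 0.09081 mol
mol N = 2 × 0.141 g N₂ ÷ 28.014 g/mol = 0.01007 mol
mass O = 1.04 − (0.4858 + 0.09154 + 0.1410) = 0.3217 g → mol O = 0.3217 ÷ 15.999 = 0.02011 mol
Divide by the smallest (0.01007 mol): C 4.018, H 9.021, N 1.000, O 1.997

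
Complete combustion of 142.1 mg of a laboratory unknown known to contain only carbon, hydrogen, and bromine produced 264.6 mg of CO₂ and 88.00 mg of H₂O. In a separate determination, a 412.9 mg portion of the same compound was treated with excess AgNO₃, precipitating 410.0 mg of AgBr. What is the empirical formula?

C8H13Br

mol C = 0.2646 g CO₂ ÷ 44.009 g/mol = 0.0060124 mol
mol H = 2 × 0.08800 g H₂O ÷ 18.015 g/mol = 0.0097696 mol
From the AgBr data: mol Br per gram of compound = (0.4100 ÷ 187.772) ÷ 0.4129 = 0.0052882 mol/g, so in the 0.1421 g combustion sample mol Br = 0.00075145 mol
Divide by the smallest (0.00075145 mol): C 8.001, H 13.001, Br 1.000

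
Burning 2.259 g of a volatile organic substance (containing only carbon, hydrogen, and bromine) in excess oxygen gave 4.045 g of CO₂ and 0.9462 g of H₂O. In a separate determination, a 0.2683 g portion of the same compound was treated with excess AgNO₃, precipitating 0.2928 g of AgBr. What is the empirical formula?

C7H8Br

mol C = 4.045 g CO₂ ÷ 44.009 g/mol = 0.091913 mol
mol H = 2 × 0.9462 g H₂O ÷ 18.015 g/mol = 0.10505 mol
From the AgBr data: mol Br per gram of compound = (0.2928 ÷ 187.772) ÷ 0.2683 = 0.0058119 mol/g, so in the 2.259 g combustion sample mol Br = 0.013129 mol
Divide by the smallest (0.013129 mol): C 7.001, H 8.001, Br 1.000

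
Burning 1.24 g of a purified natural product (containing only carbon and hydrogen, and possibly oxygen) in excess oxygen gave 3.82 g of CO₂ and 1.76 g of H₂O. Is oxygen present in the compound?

no

mol C = 3.82 g CO₂ ÷ 44.009 g/mol = 0.08680 mol
mol H = 2 × 1.76 g H₂O ÷ 18.015 g/mol = 0.1954 mol
C and H together account for 1.240 g — essentially the entire 1.24 g sample — so the compound contains no oxygen.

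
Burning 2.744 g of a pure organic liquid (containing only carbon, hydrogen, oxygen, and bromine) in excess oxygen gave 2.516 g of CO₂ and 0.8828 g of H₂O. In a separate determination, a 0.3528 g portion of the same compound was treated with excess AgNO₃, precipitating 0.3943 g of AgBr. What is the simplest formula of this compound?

C7H12Br2O5

mol C = 2.516 g CO₂ ÷ 44.009 g/mol = 0.057170 mol
mol H = 2 × 0.8828 g H₂O ÷ 18.015 g/mol = 0.098007 mol
From the AgBr data: mol Br per gram of compound = (0.3943 ÷ 187.772) ÷ 0.3528 = 0.0059521 mol/g, so in the 2.744 g combustion sample mol Br = 0.016332 mol
mass O = 2.744 − (0.68667 + 0.098791 + 1.3050) = 0.65351 g → mol O = 0.65351 ÷ 15.999 = 0.040847 mol
Divide by the smallest (0.016332 mol): C 3.500, H 6.001, Br 1.000, O 2.501
Multiplying each by 2 gives whole numbers: C 7.00, H 12.00, Br 2.00, O 5.00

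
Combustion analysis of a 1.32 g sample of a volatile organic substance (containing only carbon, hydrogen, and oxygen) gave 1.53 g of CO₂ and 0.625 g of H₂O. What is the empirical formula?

C2H4O3

mol C = 1.53 g CO₂ ÷ 44.009 g/mol = 0.03477 mol
mol H = 2 × 0.625 g H₂O ÷ 18.015 g/mol = 0.06939 mol
mass O = 1.32 − (0.4176 + 0.06994) = 0.8325 g → mol O = 0.8325 ÷ 15.999 = 0.05203 mol
Divide by the smallest (0.03477 mol): C 1.000, H 1.996, O 1.497
Multiplying each by 2 gives whole numbers: C 2.00, H 3.99, O 2.99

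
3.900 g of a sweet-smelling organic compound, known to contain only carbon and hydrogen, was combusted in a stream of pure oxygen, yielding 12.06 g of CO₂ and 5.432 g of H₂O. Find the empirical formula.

mol C = 12.06 g CO₂ ÷ 44.009 g/mol = 0.27403 mol
mol H = 2 × 5.432 g H₂O ÷ 18.015 g/mol = 0.60305 mol
Divide by the smallest (0.27403 mol): C 1.000, H 2.201
Multiplying each by 5 gives whole numbers: C 5.00, H 11.00

C5H11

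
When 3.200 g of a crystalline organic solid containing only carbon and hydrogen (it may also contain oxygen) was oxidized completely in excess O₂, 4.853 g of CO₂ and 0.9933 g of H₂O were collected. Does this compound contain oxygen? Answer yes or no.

yes

mol C = 4.853 g CO₂ ÷ 44.009 g/mol = 0.11027 mol
mol H = 2 × 0.9933 g H₂O ÷ 18.015 g/mol = 0.11027 mol
C and H account for only 1.4356 g of the 3.200 g sample; the remaining 1.7644 g must be oxygen.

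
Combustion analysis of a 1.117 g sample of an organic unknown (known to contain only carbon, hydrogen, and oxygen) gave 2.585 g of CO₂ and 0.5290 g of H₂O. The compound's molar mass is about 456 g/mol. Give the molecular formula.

mol C = 2.585 g CO₂ ÷ 44.009 g/mol = 0.058738 mol
mol H = 2 × 0.5290 g H₂O ÷ 18.015 g/mol = 0.058729 mol
mass O = 1.117 − (0.70550 + 0.059199) = 0.35230 g → mol O = 0.35230 ÷ 15.999 = 0.022020 mol
Divide by the smallest (0.022020 mol): C 2.667, H 2.667, O 1.000
Multiplying each by 3 gives whole numbers: C 8.00, H 8.00, O 3.00
Empirical formula: C8H8O3
Empirical-formula mass = 152.15 g/mol; 456 ÷ 152.15 ≈ 3, so the molecular formula is C24H24O9.

C24H24O9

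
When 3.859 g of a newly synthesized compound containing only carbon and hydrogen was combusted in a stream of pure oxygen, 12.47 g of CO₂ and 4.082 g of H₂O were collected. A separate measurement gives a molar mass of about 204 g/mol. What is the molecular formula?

mol C = 12.47 g CO₂ ÷ 44.009 g/mol = 0.28335 mol
mol H = 2 × 4.082 g H₂O ÷ 18.015 g/mol = 0.45318 mol
Divide by the smallest (0.28335 mol): C 1.000, H 1.599
Multiplying each by 5 gives whole numbers: C 5.00, H 8.00
Empirical formula: C5H8
Empirical-formula mass = 68.12 g/mol; 204 ÷ 68.12 ≈ 3, so the molecular formula is C15H24.

C15H24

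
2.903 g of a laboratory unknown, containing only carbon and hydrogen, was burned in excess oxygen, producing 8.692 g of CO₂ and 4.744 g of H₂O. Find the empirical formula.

mol C = 8.692 g CO₂ ÷ 44.009 g/mol = 0.19751 mol
mol H = 2 × 4.744 g H₂O ÷ 18.015 g/mol = 0.52667 mol
Divide by the smallest (0.19751 mol): C 1.000, H 2.667
Multiplying each by 3 gives whole numbers: C 3.00, H 8.00

C3H8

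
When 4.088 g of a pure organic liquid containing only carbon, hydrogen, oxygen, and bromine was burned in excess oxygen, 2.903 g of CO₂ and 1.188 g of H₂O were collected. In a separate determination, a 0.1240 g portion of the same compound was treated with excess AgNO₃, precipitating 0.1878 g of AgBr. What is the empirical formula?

mol C = 2.903 g CO₂ ÷ 44.009 g/mol = 0.065964 mol
mol H = 2 × 1.188 g H₂O ÷ 18.015 g/mol = 0.13189 mol
From the AgBr data: mol Br per gram of compound = (0.1878 ÷ 187.772) ÷ 0.1240 = 0.0080657 mol/g, so in the 4.088 g combustion sample mol Br = 0.032973 mol
mass O = 4.088 − (0.79229 + 0.13295 + 2.6346) = 0.52812 g → mol O = 0.52812 ÷ 15.999 = 0.033009 mol
Divide by the smallest (0.032973 mol): C 2.001, H 4.000, Br 1.000, O 1.001

C2H4BrO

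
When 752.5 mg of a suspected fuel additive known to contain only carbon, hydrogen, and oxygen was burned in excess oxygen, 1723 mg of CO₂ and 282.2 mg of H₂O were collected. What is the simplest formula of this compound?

C5H4O2

mol C = 1.723 g CO₂ ÷ 44.009 g/mol = 0.039151 mol
mol H = 2 × 0.2822 g H₂O ÷ 18.015 g/mol = 0.031329 mol
mass O = 0.7525 − (0.47024 + 0.031580) = 0.25068 g → mol O = 0.25068 ÷ 15.999 = 0.015668 mol
Divide by the smallest (0.015668 mol): C 2.499, H 2.000, O 1.000
Multiplying each by 2 gives whole numbers: C 5.00, H 4.00, O 2.00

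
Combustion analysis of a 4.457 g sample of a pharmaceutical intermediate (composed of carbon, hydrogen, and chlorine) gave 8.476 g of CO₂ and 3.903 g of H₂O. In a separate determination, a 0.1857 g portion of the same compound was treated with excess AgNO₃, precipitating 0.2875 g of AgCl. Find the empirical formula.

mol C = 8.476 g CO₂ ÷ 44.009 g/mol = 0.19260 mol
mol H = 2 × 3.903 g H₂O ÷ 18.015 g/mol = 0.43331 mol
From the AgCl data: mol Cl per gram of compound = (0.2875 ÷ 143.318) ÷ 0.1857 = 0.010803 mol/g, so in the 4.457 g combustion sample mol Cl = 0.048147 mol
Divide by the smallest (0.048147 mol): C 4.000, H 9.000, Cl 1.000

C4H9Cl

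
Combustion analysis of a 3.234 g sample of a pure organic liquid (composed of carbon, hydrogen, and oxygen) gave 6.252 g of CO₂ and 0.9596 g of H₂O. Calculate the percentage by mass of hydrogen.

3.32%

mol C = 6.252 g CO₂ ÷ 44.009 g/mol = 0.14206 mol
mol H = 2 × 0.9596 g H₂O ÷ 18.015 g/mol = 0.10653 mol
mass O = 3.234 − (1.7063 + 0.10739) = 1.4203 g → mol O = 1.4203 ÷ 15.999 = 0.088775 mol
mass % H = 0.10739 g ÷ 3.234 g × 100%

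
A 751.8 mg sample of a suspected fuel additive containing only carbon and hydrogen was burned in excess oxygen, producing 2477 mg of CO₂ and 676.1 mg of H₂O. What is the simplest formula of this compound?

mol C = 2.477 g CO₂ ÷ 44.009 g/mol = 0.056284 mol
mol H = 2 × 0.6761 g H₂O ÷ 18.015 g/mol = 0.075060 mol
Divide by the smallest (0.056284 mol): C 1.000, H 1.334
Multiplying each by 3 gives whole numbers: C 3.00, H 4.00

C3H4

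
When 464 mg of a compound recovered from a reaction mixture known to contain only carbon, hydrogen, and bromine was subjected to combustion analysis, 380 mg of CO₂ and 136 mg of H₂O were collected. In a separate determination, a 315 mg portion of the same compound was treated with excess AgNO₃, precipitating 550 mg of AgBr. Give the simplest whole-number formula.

mol C = 0.380 g CO₂ ÷ 44.009 g/mol = 0.008635 mol
mol H = 2 × 0.136 g H₂O ÷ 18.015 g/mol = 0.01510 mol
From the AgBr data: mol Br per gram of compound = (0.550 ÷ 187.772) ÷ 0.315 = 0.009299 mol/g, so in the 0.464 g combustion sample mol Br = 0.004315 mol
Divide by the smallest (0.004315 mol): C 2.001, H 3.499, Br 1.000
Multiplying each by 2 gives whole numbers: C 4.00, H 7.00, Br 2.00

C4H7Br2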